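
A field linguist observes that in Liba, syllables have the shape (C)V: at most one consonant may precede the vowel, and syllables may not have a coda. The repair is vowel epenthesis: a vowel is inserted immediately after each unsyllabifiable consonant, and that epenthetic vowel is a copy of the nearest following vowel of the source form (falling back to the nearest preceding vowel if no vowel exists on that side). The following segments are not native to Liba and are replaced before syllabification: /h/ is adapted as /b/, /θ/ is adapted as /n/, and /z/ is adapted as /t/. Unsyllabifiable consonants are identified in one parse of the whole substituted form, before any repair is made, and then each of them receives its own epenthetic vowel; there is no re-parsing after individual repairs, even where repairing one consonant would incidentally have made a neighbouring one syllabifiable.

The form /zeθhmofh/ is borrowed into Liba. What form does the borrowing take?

tenobomofobo

Substitution: /z/ → /t/, /θ/ → /n/, /h/ → /b/, giving /tenbmofb/.
The consonants /n/, /b/, /f/, /b/ cannot be parsed into a legal (C)V syllable (no codas are permitted; onsets are limited to one consonant).
Epenthesis after each stranded consonant: /n/ → /no/, /b/ → /bo/, /f/ → /fo/, /b/ → /bo/.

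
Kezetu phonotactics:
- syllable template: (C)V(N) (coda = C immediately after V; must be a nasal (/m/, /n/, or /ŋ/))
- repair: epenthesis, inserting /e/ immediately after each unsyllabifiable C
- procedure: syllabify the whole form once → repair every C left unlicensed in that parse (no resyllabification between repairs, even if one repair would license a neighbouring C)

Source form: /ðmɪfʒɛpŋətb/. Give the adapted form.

The consonants /ð/, /f/, /p/, /t/, /b/ cannot be parsed into a legal (C)V(N) syllable (only a nasal (/m/, /n/, or /ŋ/) is licensed in coda position; onsets are limited to one consonant).
Inserting the epenthetic vowel yields /ð/ → /ðe/, /f/ → /fe/, /p/ → /pe/, /t/ → /te/, /b/ → /be/.

ðemɪfeʒɛpeŋətebe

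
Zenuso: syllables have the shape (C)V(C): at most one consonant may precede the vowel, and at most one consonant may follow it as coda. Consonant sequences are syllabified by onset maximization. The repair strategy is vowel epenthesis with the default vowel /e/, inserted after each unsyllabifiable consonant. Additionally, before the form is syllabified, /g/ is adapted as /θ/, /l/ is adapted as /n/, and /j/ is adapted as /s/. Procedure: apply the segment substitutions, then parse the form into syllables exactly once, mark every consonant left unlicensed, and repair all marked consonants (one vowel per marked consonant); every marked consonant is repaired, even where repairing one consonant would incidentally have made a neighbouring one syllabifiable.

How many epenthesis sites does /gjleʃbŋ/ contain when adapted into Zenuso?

After substitution the input is /θsneʃbŋ/.
The unsyllabifiable consonants are /θ/, /s/, /b/, /ŋ/; each receives one epenthetic vowel.

4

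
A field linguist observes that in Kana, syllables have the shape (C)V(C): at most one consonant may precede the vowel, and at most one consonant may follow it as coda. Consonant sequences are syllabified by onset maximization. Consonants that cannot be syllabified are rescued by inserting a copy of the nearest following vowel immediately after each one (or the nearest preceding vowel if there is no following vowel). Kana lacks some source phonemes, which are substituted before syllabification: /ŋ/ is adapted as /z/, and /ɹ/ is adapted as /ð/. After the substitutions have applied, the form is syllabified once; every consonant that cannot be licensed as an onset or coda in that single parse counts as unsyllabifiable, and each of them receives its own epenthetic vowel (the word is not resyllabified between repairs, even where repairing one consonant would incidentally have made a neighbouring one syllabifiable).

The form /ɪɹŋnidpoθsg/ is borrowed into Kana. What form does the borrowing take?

ɪðzinidpoθsogo

Substitution: /ɹ/ → /ð/, /ŋ/ → /z/, giving /ɪðznidpoθsg/.
Under (C)V(C), the unsyllabifiable consonants are /z/, /s/, /g/ (at most one coda consonant is licensed; onsets are limited to one consonant).
Inserting the epenthetic vowel yields /z/ → /zi/, /s/ → /so/, /g/ → /go/.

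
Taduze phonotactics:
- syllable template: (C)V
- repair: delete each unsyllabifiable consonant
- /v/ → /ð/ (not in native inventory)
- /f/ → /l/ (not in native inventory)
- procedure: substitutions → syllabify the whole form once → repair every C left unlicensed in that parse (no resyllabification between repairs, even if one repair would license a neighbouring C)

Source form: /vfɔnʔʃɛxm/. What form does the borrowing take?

Substitution: /v/ → /ð/, /f/ → /l/, giving /ðlɔnʔʃɛxm/.
The consonants /ð/, /n/, /ʔ/, /x/, /m/ cannot be parsed into a legal (C)V syllable (no codas are permitted; onsets are limited to one consonant).
Deletion applies to /ð/, /n/, /ʔ/, /x/, /m/.

lɔʃɛ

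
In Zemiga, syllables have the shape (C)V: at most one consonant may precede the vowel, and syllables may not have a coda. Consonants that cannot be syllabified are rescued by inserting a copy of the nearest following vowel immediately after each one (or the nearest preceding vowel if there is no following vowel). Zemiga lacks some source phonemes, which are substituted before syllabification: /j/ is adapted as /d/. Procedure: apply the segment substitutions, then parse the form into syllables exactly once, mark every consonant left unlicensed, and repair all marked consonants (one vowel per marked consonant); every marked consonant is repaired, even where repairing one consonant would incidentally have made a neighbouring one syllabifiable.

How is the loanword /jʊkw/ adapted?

dʊkʊwʊ

Substitution: /j/ → /d/, giving /dʊkw/.
Syllabifying with onset maximization leaves /k/, /w/ stranded (no codas are permitted; onsets are limited to one consonant).
Each unlicensed consonant becomes the onset of a new syllable: /k/ → /kʊ/, /w/ → /wʊ/.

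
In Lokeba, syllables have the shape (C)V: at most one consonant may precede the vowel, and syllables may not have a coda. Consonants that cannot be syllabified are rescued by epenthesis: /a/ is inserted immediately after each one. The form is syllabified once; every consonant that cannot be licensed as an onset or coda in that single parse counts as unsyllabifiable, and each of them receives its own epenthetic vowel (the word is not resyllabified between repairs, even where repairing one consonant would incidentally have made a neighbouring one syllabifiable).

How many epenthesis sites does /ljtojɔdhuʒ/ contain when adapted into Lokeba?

The unsyllabifiable consonants are /l/, /j/, /d/, /ʒ/; each receives one epenthetic vowel.

4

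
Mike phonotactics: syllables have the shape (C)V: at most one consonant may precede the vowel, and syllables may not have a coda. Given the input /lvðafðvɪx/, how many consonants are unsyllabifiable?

5

The consonants /l/, /v/, /f/, /ð/, /x/ cannot be parsed into a legal (C)V syllable (no codas are permitted; onsets are limited to one consonant).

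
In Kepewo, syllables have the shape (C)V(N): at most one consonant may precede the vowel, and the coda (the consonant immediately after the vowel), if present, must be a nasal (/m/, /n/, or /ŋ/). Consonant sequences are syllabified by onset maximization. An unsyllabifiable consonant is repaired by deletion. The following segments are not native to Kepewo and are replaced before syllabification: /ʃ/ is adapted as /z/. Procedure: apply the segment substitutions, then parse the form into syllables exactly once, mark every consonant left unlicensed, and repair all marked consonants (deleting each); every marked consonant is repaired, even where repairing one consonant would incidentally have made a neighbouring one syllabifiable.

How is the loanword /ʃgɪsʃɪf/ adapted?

gɪzɪ

Substitution: /ʃ/ → /z/, giving /zgɪszɪf/.
Syllabifying with onset maximization leaves /z/, /s/, /f/ stranded (only a nasal (/m/, /n/, or /ŋ/) is licensed in coda position; onsets are limited to one consonant).
Deleting the stranded consonants removes /z/, /s/, /f/.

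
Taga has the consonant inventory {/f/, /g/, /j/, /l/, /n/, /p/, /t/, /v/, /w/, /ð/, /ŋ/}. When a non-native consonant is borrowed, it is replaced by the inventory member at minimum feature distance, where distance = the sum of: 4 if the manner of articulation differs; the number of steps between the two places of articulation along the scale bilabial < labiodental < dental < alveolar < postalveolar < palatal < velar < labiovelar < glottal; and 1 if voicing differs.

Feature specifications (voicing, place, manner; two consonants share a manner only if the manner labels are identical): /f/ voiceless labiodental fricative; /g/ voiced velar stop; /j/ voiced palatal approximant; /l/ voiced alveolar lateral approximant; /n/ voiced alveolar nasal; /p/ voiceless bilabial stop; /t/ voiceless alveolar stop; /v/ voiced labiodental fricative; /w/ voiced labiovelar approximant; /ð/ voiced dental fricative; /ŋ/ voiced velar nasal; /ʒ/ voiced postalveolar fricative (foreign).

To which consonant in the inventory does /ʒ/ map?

/ð/ is closest: same manner (fricative), place distance 2 (postalveolar→dental), same voicing; total 2. Next closest is /v/ at distance 3.

ð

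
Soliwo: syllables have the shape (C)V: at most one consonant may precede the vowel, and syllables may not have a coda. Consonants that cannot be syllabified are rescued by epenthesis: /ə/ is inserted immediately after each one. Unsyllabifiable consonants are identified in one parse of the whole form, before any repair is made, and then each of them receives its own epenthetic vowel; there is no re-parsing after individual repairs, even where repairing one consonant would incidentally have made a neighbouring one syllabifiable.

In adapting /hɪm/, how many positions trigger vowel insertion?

1

The unsyllabifiable consonants are /m/; each receives one epenthetic vowel.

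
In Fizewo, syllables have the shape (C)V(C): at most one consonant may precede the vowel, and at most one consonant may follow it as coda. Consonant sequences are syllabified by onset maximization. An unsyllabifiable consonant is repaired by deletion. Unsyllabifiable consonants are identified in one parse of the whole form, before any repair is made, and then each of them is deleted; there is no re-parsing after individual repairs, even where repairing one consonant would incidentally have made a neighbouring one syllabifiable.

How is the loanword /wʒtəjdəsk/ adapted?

təjdəs

Syllabifying with onset maximization leaves /w/, /ʒ/, /k/ stranded (at most one coda consonant is licensed; onsets are limited to one consonant).
Deletion applies to /w/, /ʒ/, /k/.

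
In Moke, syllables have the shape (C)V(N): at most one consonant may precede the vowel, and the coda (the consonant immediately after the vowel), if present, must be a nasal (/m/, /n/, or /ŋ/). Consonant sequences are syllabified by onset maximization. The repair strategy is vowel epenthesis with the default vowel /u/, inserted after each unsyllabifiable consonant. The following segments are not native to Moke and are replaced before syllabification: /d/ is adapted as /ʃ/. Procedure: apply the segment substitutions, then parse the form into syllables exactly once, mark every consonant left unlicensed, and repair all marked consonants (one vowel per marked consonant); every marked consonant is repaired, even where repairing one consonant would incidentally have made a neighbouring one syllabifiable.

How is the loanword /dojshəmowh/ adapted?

ʃojusuhəmowuhu

Substitution: /d/ → /ʃ/, giving /ʃojshəmowh/.
Syllabifying with onset maximization leaves /j/, /s/, /w/, /h/ stranded (only a nasal (/m/, /n/, or /ŋ/) is licensed in coda position; onsets are limited to one consonant).
Inserting the epenthetic vowel yields /j/ → /ju/, /s/ → /su/, /w/ → /wu/, /h/ → /hu/.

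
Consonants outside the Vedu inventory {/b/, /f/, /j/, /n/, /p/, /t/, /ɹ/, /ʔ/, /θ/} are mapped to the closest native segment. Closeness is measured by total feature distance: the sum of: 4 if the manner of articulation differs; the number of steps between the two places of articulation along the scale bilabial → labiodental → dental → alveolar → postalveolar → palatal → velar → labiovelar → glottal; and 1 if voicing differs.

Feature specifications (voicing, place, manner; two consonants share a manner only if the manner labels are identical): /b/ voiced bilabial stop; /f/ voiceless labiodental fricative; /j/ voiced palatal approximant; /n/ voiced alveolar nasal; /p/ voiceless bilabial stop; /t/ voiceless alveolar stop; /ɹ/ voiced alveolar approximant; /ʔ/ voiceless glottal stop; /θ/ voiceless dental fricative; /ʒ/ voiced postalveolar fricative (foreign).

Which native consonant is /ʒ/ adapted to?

θ

/θ/ is closest: same manner (fricative), place distance 2 (postalveolar→dental), voicing differs (+1); total 3. Next closest is /f/ at distance 4.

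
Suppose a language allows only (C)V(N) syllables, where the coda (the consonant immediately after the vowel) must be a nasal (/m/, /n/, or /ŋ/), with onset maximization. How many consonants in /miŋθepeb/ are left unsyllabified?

The consonants /b/ cannot be parsed into a legal (C)V(N) syllable (only a nasal (/m/, /n/, or /ŋ/) is licensed in coda position; onsets are limited to one consonant).

1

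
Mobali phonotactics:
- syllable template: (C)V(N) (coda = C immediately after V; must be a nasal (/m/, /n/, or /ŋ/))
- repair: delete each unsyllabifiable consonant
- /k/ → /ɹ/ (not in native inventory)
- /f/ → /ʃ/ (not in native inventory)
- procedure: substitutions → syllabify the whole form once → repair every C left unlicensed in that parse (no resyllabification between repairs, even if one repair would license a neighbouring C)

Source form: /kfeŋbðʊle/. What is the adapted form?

ʃeŋðʊle

Substitution: /k/ → /ɹ/, /f/ → /ʃ/, giving /ɹʃeŋbðʊle/.
Syllabifying with onset maximization leaves /ɹ/, /b/ stranded (only a nasal (/m/, /n/, or /ŋ/) is licensed in coda position; onsets are limited to one consonant).
Each unlicensed consonant is deleted: /ɹ/, /b/.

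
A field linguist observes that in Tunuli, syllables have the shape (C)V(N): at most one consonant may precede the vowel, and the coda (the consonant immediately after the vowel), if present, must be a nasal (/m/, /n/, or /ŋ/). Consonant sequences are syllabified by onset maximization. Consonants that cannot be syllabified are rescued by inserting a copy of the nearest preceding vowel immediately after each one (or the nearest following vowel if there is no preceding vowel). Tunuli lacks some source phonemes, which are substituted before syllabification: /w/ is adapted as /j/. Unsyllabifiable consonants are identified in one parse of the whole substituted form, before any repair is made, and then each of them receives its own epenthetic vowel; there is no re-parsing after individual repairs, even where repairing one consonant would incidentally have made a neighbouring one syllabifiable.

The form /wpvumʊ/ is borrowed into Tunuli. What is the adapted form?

jupuvumʊ

Substitution: /w/ → /j/, giving /jpvumʊ/.
Under (C)V(N), the unsyllabifiable consonants are /j/, /p/ (only a nasal (/m/, /n/, or /ŋ/) is licensed in coda position; onsets are limited to one consonant).
Epenthesis after each stranded consonant: /j/ → /ju/, /p/ → /pu/.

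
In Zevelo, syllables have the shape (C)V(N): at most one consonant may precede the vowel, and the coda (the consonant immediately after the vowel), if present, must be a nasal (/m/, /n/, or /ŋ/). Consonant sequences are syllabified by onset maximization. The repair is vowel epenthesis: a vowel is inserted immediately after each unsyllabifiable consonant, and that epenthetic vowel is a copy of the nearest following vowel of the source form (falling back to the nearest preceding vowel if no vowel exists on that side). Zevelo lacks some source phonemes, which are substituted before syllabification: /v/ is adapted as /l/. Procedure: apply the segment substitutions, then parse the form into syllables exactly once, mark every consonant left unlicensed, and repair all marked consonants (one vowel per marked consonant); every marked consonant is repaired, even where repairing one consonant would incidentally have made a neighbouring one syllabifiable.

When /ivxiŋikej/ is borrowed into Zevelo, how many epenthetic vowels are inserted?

After substitution the input is /ilxiŋikej/.
The unsyllabifiable consonants are /l/, /j/; each receives one epenthetic vowel.

2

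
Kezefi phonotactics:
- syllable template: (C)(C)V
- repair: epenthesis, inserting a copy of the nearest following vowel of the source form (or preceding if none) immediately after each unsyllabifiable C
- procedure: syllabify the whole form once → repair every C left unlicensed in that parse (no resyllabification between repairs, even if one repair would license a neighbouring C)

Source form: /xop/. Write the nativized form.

xopo

Under (C)(C)V, the unsyllabifiable consonants are /p/ (no codas are permitted; onsets may contain at most 2 consonants).
Inserting the epenthetic vowel yields /p/ → /po/.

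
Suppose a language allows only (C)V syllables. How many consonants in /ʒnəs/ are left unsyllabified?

Syllabifying with onset maximization leaves /ʒ/, /s/ stranded (no codas are permitted; onsets are limited to one consonant).

2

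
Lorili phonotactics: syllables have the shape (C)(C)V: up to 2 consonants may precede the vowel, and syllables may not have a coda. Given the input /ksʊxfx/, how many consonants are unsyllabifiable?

The consonants /x/, /f/, /x/ cannot be parsed into a legal (C)(C)V syllable (no codas are permitted; onsets may contain at most 2 consonants).

3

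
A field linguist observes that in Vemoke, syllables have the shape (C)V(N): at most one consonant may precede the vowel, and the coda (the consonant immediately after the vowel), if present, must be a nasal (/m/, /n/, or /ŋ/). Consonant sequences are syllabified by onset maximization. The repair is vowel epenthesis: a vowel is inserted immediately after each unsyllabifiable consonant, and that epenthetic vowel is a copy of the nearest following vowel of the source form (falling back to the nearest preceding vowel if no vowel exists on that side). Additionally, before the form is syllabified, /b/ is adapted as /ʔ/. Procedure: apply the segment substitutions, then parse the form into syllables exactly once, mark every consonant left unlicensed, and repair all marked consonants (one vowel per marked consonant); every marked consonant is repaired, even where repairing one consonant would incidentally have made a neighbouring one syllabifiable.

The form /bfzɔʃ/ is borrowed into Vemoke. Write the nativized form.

Substitution: /b/ → /ʔ/, giving /ʔfzɔʃ/.
Under (C)V(N), the unsyllabifiable consonants are /ʔ/, /f/, /ʃ/ (only a nasal (/m/, /n/, or /ŋ/) is licensed in coda position; onsets are limited to one consonant).
Each unlicensed consonant becomes the onset of a new syllable: /ʔ/ → /ʔɔ/, /f/ → /fɔ/, /ʃ/ → /ʃɔ/.

ʔɔfɔzɔʃɔ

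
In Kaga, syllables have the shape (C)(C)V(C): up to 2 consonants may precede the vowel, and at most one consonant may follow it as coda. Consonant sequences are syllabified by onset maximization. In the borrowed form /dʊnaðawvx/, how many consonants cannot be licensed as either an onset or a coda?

2

The consonants /v/, /x/ cannot be parsed into a legal (C)(C)V(C) syllable (at most one coda consonant is licensed; onsets may contain at most 2 consonants).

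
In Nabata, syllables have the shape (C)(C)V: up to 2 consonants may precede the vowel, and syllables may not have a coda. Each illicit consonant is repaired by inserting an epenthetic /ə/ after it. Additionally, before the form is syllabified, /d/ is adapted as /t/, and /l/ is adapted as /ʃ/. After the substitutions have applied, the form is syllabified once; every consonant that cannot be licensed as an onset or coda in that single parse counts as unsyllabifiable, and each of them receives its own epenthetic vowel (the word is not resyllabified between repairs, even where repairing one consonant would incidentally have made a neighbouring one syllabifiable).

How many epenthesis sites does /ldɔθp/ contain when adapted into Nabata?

2

After substitution the input is /ʃtɔθp/.
The unsyllabifiable consonants are /θ/, /p/; each receives one epenthetic vowel.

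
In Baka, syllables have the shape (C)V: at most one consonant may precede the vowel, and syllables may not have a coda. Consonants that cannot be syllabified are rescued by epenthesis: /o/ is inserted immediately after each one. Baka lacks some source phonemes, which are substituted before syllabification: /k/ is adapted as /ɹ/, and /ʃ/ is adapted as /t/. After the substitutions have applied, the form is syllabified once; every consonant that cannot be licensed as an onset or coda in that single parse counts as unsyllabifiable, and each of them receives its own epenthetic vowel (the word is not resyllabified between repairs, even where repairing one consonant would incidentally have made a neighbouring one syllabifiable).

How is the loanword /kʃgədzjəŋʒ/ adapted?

Substitution: /k/ → /ɹ/, /ʃ/ → /t/, giving /ɹtgədzjəŋʒ/.
Syllabifying with onset maximization leaves /ɹ/, /t/, /d/, /z/, /ŋ/, /ʒ/ stranded (no codas are permitted; onsets are limited to one consonant).
Inserting the epenthetic vowel yields /ɹ/ → /ɹo/, /t/ → /to/, /d/ → /do/, /z/ → /zo/, /ŋ/ → /ŋo/, /ʒ/ → /ʒo/.

ɹotogədozojəŋoʒo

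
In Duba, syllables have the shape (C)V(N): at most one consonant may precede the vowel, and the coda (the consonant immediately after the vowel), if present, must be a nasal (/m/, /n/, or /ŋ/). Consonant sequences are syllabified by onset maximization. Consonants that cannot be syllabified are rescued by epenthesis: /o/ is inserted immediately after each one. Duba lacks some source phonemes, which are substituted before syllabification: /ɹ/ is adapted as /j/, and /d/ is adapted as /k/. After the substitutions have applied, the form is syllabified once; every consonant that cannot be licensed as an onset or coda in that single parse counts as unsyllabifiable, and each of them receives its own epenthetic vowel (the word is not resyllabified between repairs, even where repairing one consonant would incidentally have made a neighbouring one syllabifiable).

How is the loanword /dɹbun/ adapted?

Substitution: /d/ → /k/, /ɹ/ → /j/, giving /kjbun/.
The consonants /k/, /j/ cannot be parsed into a legal (C)V(N) syllable (only a nasal (/m/, /n/, or /ŋ/) is licensed in coda position; onsets are limited to one consonant).
Epenthesis after each stranded consonant: /k/ → /ko/, /j/ → /jo/.

kojobun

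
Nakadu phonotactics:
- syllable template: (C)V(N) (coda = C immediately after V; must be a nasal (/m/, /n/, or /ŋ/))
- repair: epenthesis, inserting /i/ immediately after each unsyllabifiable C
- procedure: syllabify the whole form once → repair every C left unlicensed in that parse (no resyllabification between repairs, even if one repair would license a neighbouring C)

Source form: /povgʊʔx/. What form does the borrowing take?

povigʊʔixi

Under (C)V(N), the unsyllabifiable consonants are /v/, /ʔ/, /x/ (only a nasal (/m/, /n/, or /ŋ/) is licensed in coda position; onsets are limited to one consonant).
Epenthesis after each stranded consonant: /v/ → /vi/, /ʔ/ → /ʔi/, /x/ → /xi/.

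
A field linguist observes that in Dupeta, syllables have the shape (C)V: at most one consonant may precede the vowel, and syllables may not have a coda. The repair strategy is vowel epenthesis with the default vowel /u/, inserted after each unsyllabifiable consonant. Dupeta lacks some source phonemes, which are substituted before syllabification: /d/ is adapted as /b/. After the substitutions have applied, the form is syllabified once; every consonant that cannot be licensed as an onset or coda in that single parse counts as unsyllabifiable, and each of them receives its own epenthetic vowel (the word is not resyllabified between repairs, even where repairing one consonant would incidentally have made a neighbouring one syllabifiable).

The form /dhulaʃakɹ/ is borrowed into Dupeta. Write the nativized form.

buhulaʃakuɹu

Substitution: /d/ → /b/, giving /bhulaʃakɹ/.
Syllabifying with onset maximization leaves /b/, /k/, /ɹ/ stranded (no codas are permitted; onsets are limited to one consonant).
Inserting the epenthetic vowel yields /b/ → /bu/, /k/ → /ku/, /ɹ/ → /ɹu/.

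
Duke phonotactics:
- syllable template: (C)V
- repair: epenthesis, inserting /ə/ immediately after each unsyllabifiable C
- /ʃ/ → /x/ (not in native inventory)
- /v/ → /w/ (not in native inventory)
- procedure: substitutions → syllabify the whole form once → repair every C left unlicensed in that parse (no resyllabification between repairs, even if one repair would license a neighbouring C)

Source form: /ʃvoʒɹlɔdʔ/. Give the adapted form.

xəwoʒəɹəlɔdəʔə

Substitution: /ʃ/ → /x/, /v/ → /w/, giving /xwoʒɹlɔdʔ/.
The consonants /x/, /ʒ/, /ɹ/, /d/, /ʔ/ cannot be parsed into a legal (C)V syllable (no codas are permitted; onsets are limited to one consonant).
Epenthesis after each stranded consonant: /x/ → /xə/, /ʒ/ → /ʒə/, /ɹ/ → /ɹə/, /d/ → /də/, /ʔ/ → /ʔə/.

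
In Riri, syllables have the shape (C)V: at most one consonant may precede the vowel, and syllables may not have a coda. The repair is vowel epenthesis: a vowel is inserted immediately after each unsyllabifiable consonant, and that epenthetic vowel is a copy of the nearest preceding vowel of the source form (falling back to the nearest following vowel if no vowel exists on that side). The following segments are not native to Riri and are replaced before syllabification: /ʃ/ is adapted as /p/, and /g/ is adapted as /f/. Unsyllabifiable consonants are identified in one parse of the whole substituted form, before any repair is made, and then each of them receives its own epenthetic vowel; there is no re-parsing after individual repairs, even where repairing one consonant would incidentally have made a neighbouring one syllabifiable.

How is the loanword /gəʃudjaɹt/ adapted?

Substitution: /g/ → /f/, /ʃ/ → /p/, giving /fəpudjaɹt/.
Syllabifying with onset maximization leaves /d/, /ɹ/, /t/ stranded (no codas are permitted; onsets are limited to one consonant).
Epenthesis after each stranded consonant: /d/ → /du/, /ɹ/ → /ɹa/, /t/ → /ta/.

fəpudujaɹata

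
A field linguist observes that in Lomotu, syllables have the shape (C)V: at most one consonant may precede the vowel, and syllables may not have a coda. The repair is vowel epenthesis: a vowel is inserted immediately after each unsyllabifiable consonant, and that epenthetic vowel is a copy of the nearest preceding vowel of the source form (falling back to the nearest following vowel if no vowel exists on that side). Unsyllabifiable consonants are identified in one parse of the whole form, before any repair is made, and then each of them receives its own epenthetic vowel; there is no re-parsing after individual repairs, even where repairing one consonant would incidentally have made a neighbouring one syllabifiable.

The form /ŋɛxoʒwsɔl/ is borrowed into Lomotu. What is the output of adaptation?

ŋɛxoʒowosɔlɔ

Under (C)V, the unsyllabifiable consonants are /ʒ/, /w/, /l/ (no codas are permitted; onsets are limited to one consonant).
Inserting the epenthetic vowel yields /ʒ/ → /ʒo/, /w/ → /wo/, /l/ → /lɔ/.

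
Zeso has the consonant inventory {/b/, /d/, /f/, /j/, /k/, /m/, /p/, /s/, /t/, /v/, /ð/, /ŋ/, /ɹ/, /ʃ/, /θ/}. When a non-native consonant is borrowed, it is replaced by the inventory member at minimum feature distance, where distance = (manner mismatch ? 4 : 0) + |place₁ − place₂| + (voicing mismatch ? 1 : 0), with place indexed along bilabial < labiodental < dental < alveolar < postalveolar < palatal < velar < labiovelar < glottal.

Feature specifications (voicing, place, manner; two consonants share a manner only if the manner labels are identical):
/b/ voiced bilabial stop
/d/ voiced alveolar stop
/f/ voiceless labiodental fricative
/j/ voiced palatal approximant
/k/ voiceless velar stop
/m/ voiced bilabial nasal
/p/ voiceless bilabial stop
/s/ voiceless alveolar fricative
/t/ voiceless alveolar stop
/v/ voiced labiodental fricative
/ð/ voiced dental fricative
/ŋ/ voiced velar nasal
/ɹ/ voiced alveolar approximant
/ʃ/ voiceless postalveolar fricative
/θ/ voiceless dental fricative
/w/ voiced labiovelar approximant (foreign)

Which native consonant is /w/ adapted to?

/j/ is closest: same manner (approximant), place distance 2 (labiovelar→palatal), same voicing; total 2. Next closest is /ɹ/ at distance 4.

j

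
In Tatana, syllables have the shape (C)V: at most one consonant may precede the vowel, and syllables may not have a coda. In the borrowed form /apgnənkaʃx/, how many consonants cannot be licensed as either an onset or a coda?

5

Under (C)V, the unsyllabifiable consonants are /p/, /g/, /n/, /ʃ/, /x/ (no codas are permitted; onsets are limited to one consonant).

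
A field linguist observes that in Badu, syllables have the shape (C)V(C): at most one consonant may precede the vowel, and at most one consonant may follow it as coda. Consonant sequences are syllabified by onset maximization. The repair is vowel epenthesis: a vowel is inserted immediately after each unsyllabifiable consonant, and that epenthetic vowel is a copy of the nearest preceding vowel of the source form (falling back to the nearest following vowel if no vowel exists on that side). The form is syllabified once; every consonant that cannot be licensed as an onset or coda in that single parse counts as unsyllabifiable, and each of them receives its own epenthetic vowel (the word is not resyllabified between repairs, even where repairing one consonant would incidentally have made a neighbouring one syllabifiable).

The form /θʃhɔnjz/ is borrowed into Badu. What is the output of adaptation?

Under (C)V(C), the unsyllabifiable consonants are /θ/, /ʃ/, /j/, /z/ (at most one coda consonant is licensed; onsets are limited to one consonant).
Inserting the epenthetic vowel yields /θ/ → /θɔ/, /ʃ/ → /ʃɔ/, /j/ → /jɔ/, /z/ → /zɔ/.

θɔʃɔhɔnjɔzɔ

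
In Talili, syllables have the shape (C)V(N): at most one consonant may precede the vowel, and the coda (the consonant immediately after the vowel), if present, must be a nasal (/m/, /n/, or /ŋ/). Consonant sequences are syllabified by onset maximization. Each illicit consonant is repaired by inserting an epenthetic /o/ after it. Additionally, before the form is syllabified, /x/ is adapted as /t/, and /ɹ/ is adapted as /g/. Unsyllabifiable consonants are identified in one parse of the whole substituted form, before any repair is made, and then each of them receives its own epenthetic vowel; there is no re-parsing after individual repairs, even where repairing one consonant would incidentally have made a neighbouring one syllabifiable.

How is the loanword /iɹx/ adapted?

Substitution: /ɹ/ → /g/, /x/ → /t/, giving /igt/.
Syllabifying with onset maximization leaves /g/, /t/ stranded (only a nasal (/m/, /n/, or /ŋ/) is licensed in coda position; onsets are limited to one consonant).
Epenthesis after each stranded consonant: /g/ → /go/, /t/ → /to/.

igoto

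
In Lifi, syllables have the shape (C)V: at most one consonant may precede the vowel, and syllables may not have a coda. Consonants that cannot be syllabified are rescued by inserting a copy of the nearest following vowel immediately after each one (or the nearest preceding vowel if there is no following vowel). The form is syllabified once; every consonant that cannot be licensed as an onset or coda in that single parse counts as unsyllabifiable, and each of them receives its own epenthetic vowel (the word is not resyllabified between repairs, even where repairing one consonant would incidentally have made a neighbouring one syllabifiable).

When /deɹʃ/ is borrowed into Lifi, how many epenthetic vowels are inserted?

2

The unsyllabifiable consonants are /ɹ/, /ʃ/; each receives one epenthetic vowel.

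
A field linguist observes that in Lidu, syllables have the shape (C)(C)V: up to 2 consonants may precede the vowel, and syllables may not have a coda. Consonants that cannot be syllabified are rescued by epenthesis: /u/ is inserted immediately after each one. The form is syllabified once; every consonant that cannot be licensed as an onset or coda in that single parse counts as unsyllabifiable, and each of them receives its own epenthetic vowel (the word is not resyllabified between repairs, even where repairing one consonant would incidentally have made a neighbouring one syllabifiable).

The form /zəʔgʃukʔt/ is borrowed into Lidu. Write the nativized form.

zəʔugʃukuʔutu

Under (C)(C)V, the unsyllabifiable consonants are /ʔ/, /k/, /ʔ/, /t/ (no codas are permitted; onsets may contain at most 2 consonants).
Each unlicensed consonant becomes the onset of a new syllable: /ʔ/ → /ʔu/, /k/ → /ku/, /ʔ/ → /ʔu/, /t/ → /tu/.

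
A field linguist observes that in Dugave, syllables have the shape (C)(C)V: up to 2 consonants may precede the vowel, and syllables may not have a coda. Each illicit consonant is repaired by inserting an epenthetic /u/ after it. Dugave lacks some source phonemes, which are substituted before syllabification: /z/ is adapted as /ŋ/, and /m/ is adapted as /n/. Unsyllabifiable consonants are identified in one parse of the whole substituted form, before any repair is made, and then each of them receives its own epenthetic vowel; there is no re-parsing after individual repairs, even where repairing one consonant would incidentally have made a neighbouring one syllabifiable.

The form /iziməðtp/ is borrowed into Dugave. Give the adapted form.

iŋinəðutupu

Substitution: /z/ → /ŋ/, /m/ → /n/, giving /iŋinəðtp/.
The consonants /ð/, /t/, /p/ cannot be parsed into a legal (C)(C)V syllable (no codas are permitted; onsets may contain at most 2 consonants).
Each unlicensed consonant becomes the onset of a new syllable: /ð/ → /ðu/, /t/ → /tu/, /p/ → /pu/.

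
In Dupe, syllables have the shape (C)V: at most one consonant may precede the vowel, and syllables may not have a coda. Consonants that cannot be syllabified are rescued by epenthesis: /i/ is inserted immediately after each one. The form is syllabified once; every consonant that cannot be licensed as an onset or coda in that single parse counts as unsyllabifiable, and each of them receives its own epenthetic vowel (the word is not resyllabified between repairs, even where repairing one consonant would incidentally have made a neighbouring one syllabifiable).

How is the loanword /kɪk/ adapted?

Syllabifying with onset maximization leaves /k/ stranded (no codas are permitted; onsets are limited to one consonant).
Inserting the epenthetic vowel yields /k/ → /ki/.

kɪki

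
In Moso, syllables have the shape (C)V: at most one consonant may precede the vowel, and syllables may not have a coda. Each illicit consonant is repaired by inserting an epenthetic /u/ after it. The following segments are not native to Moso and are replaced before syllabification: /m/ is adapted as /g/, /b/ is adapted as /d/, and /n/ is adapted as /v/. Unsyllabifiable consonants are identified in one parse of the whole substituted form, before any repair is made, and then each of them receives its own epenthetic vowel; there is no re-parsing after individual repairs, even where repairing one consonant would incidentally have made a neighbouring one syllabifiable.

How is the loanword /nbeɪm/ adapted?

Substitution: /n/ → /v/, /b/ → /d/, /m/ → /g/, giving /vdeɪg/.
Under (C)V, the unsyllabifiable consonants are /v/, /g/ (no codas are permitted; onsets are limited to one consonant).
Epenthesis after each stranded consonant: /v/ → /vu/, /g/ → /gu/.

vudeɪgu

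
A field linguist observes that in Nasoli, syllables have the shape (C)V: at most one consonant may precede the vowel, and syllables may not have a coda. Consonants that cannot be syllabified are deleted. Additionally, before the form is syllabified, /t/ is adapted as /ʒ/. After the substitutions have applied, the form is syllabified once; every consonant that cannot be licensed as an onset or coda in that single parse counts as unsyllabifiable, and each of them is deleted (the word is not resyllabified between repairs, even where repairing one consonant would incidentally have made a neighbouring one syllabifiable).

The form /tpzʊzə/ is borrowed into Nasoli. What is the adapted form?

Substitution: /t/ → /ʒ/, giving /ʒpzʊzə/.
Syllabifying with onset maximization leaves /ʒ/, /p/ stranded (no codas are permitted; onsets are limited to one consonant).
Each unlicensed consonant is deleted: /ʒ/, /p/.

zʊzə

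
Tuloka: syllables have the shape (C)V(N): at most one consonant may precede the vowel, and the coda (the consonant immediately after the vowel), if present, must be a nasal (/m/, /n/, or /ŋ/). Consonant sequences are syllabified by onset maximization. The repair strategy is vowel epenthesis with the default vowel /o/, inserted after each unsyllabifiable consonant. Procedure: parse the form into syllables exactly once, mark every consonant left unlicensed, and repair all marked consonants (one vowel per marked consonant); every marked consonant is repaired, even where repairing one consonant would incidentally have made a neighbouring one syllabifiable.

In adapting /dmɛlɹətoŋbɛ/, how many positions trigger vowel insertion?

The unsyllabifiable consonants are /d/, /l/; each receives one epenthetic vowel.

2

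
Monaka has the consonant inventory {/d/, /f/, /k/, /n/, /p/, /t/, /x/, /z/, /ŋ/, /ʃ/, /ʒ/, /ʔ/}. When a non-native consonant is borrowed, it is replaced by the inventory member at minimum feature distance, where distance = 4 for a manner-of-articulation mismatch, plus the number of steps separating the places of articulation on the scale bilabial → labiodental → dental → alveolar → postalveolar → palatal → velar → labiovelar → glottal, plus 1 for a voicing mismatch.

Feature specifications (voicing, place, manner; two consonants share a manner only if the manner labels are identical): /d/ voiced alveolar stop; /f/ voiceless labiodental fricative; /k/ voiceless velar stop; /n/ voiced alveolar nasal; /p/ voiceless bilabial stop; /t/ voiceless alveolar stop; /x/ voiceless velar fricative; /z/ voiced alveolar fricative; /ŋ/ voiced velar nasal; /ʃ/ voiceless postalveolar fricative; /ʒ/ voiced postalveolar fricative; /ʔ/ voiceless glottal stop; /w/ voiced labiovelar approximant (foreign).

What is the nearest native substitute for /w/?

ŋ

/ŋ/ is closest: manner differs (approximant→nasal, +4), place distance 1 (labiovelar→velar), same voicing; total 5. Next closest is /k/ at distance 6.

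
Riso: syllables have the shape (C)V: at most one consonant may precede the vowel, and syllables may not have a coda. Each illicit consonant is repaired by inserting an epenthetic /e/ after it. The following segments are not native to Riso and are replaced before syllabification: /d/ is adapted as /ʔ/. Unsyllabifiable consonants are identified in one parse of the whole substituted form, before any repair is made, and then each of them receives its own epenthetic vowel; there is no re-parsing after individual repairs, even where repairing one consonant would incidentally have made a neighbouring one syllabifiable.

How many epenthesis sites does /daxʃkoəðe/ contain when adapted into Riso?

2

After substitution the input is /ʔaxʃkoəðe/.
The unsyllabifiable consonants are /x/, /ʃ/; each receives one epenthetic vowel.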